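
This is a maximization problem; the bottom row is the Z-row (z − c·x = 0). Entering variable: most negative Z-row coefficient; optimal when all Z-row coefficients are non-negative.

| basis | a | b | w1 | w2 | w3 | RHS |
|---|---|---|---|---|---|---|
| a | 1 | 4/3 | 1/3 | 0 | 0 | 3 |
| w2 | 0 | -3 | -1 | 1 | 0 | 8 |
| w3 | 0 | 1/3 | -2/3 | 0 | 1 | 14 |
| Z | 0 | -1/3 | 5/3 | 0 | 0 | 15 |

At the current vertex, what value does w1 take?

0

w1 is not in the basis, so in the current basic feasible solution w1 = 0.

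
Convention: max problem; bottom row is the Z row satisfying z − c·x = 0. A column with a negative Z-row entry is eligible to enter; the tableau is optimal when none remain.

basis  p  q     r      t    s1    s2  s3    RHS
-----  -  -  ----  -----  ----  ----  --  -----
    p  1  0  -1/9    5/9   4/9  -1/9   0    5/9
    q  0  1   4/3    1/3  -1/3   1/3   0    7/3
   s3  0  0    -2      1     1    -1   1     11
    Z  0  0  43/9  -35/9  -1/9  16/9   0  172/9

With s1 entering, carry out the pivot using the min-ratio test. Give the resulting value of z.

77/4

Ratio test on column s1 — row 1: (5/9)/(4/9) = 5/4; row 2: entry -1/3 ≤ 0; row 3: 11/1 = 11. Minimum is 5/4 at row 1 (p leaves); pivot element 4/9.
Pivot on row 1; the Z-row RHS becomes 172/9 − (-1/9)·(5/4) = 77/4.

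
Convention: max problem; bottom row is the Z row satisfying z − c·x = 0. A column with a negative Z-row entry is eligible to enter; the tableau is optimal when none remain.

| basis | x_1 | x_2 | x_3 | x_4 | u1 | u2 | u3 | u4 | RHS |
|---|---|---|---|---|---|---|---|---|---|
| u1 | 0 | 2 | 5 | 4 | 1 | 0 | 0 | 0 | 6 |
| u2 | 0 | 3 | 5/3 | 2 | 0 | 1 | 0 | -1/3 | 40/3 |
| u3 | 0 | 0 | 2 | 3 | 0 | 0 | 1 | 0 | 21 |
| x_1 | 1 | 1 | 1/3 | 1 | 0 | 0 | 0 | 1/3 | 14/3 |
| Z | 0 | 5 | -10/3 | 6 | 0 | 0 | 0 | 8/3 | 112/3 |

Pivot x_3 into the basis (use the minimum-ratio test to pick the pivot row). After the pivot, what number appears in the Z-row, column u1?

2/3

Ratio test on column x_3 — row 1: 6/5 = 6/5; row 2: (40/3)/(5/3) = 8; row 3: 21/2 = 21/2; row 4: (14/3)/(1/3) = 14. Minimum is 6/5 at row 1 (u1 leaves); pivot element 5.
Divide row 1 by 5; eliminate column x_3 from the other rows.
Z-row update in column u1: 0 − (-10/3)·(1/5) = 2/3.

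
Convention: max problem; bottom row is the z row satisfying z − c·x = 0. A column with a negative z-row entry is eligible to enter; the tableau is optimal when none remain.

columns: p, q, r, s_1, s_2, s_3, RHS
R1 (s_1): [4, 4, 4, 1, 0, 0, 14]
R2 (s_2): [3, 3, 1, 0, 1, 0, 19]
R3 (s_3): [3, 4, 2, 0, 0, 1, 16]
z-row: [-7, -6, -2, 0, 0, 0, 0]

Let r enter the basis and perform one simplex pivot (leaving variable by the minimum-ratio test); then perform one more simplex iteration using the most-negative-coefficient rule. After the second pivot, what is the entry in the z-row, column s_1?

7/4

Ratio test on column r — row 1: 14/4 = 7/2; row 2: 19/1 = 19; row 3: 16/2 = 8. Minimum is 7/2 at row 1 (s_1 leaves); pivot element 4.
Divide row 1 by 4; eliminate column r from the other rows.
Second iteration: most negative z-row entry is -5 in column p, so p enters.
Ratio test on column p — row 1: (7/2)/1 = 7/2; row 2: (31/2)/2 = 31/4; row 3: 9/1 = 9. Minimum is 7/2 at row 1 (r leaves); pivot element 1.
Divide row 1 by 1; eliminate column p from the other rows.
After both pivots, the entry at the z-row, column s_1 is 7/4.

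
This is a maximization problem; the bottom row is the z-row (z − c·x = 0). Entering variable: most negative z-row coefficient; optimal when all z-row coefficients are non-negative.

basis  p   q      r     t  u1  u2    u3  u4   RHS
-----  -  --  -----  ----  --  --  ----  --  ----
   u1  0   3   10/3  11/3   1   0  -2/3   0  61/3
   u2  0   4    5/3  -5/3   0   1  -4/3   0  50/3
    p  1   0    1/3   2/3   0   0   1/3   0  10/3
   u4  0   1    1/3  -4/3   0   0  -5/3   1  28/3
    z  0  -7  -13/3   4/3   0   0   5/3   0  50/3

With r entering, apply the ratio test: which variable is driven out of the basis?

u1

Column r entries and ratios — u1: (61/3)/(10/3) = 61/10; u2: (50/3)/(5/3) = 10; p: (10/3)/(1/3) = 10; u4: (28/3)/(1/3) = 28.
Smallest ratio is 61/10 in the row of u1, so u1 leaves.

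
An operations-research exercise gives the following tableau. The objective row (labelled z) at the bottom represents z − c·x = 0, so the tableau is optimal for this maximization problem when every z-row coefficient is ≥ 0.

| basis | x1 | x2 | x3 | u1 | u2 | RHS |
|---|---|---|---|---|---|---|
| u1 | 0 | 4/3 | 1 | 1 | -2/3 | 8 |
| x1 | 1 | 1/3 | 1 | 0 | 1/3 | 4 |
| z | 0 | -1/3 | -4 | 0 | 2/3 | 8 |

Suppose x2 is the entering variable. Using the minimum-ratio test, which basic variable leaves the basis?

u1

Column x2 entries and ratios — u1: 8/(4/3) = 6; x1: 4/(1/3) = 12.
Smallest ratio is 6 in the row of u1, so u1 leaves.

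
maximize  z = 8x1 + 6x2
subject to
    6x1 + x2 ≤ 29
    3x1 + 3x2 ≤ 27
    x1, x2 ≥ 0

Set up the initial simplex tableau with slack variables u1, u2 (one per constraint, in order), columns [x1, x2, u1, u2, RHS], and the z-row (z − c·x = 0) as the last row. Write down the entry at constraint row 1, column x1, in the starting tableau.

6

Constraint 1 has coefficient 6 on x1.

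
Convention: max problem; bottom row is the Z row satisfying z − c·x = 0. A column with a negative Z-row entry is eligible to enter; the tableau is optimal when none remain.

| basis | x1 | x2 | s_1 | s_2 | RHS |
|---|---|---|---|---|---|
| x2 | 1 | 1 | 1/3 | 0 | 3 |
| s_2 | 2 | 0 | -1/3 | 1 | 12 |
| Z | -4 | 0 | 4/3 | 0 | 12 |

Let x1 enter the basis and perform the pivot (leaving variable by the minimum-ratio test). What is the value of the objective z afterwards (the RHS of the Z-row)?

24

Ratio test on column x1 — row 1: 3/1 = 3; row 2: 12/2 = 6. Minimum is 3 at row 1 (x2 leaves); pivot element 1.
Pivot on row 1; the Z-row RHS becomes 12 − (-4)·3 = 24.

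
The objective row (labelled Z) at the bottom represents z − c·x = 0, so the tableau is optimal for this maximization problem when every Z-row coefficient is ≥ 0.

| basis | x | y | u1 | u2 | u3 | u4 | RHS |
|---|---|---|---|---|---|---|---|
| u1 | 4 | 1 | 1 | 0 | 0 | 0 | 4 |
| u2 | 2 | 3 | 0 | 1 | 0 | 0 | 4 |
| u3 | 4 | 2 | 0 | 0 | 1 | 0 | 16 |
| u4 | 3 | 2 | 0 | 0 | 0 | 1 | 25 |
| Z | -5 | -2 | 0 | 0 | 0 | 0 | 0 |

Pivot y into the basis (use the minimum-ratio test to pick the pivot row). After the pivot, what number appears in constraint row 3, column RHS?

40/3

Ratio test on column y — row 1: 4/1 = 4; row 2: 4/3 = 4/3; row 3: 16/2 = 8; row 4: 25/2 = 25/2. Minimum is 4/3 at row 2 (u2 leaves); pivot element 3.
Divide row 2 by 3; eliminate column y from the other rows.
Row 3 update in column RHS: 16 − 2·(4/3) = 40/3.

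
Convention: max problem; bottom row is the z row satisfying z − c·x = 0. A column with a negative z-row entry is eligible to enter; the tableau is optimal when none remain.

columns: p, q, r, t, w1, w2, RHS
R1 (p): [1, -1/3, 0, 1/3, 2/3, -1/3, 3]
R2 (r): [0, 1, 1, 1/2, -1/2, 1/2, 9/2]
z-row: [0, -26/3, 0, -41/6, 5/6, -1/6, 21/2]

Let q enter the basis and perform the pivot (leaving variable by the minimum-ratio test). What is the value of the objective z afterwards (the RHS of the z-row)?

99/2

Ratio test on column q — row 1: entry -1/3 ≤ 0; row 2: (9/2)/1 = 9/2. Minimum is 9/2 at row 2 (r leaves); pivot element 1.
Pivot on row 2; the z-row RHS becomes 21/2 − (-26/3)·(9/2) = 99/2.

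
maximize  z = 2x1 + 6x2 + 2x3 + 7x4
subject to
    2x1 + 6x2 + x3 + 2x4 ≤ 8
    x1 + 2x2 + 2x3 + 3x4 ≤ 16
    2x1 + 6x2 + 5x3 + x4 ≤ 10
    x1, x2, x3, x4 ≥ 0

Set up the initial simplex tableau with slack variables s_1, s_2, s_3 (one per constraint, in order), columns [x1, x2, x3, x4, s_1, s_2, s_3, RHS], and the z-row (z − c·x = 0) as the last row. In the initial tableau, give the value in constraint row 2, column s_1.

Slack s_1 belongs to constraint 1; its column is the unit vector e_1, so the entry in row 2 is 0.

0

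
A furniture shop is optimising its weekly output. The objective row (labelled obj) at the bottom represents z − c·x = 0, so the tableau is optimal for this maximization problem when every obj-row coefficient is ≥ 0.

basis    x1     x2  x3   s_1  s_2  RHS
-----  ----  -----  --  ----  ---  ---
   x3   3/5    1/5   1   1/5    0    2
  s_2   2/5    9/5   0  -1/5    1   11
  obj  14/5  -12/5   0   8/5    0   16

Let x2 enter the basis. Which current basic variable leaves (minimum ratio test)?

Column x2 entries and ratios — x3: 2/(1/5) = 10; s_2: 11/(9/5) = 55/9.
Smallest ratio is 55/9 in the row of s_2, so s_2 leaves.

s_2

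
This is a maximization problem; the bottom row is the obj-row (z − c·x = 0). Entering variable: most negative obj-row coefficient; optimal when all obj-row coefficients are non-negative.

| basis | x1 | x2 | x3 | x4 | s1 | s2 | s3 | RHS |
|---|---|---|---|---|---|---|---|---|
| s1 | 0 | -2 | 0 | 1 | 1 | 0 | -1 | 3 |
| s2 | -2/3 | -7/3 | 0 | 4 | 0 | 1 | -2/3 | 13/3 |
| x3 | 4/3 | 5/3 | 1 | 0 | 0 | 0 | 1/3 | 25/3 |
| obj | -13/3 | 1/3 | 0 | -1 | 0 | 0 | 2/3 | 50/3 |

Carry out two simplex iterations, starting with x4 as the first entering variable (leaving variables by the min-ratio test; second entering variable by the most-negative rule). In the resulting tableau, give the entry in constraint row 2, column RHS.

Ratio test on column x4 — row 1: 3/1 = 3; row 2: (13/3)/4 = 13/12; row 3: entry 0 ≤ 0. Minimum is 13/12 at row 2 (s2 leaves); pivot element 4.
Divide row 2 by 4; eliminate column x4 from the other rows.
Second iteration: most negative obj-row entry is -9/2 in column x1, so x1 enters.
Ratio test on column x1 — row 1: (23/12)/(1/6) = 23/2; row 2: entry -1/6 ≤ 0; row 3: (25/3)/(4/3) = 25/4. Minimum is 25/4 at row 3 (x3 leaves); pivot element 4/3.
Divide row 3 by 4/3; eliminate column x1 from the other rows.
After both pivots, the entry at constraint row 2, column RHS is 17/8.

17/8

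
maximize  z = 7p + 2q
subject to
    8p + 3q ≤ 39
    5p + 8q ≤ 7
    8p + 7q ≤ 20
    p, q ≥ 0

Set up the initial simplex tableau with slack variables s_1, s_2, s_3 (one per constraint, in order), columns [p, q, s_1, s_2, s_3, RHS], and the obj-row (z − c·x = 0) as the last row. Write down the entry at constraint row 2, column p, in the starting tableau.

5

Constraint 2 has coefficient 5 on p.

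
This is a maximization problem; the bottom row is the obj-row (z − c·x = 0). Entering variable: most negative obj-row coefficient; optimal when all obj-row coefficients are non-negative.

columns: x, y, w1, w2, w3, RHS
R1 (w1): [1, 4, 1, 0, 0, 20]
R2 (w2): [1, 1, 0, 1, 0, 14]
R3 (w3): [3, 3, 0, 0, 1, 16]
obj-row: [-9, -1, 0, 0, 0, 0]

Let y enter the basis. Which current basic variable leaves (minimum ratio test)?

Column y entries and ratios — w1: 20/4 = 5; w2: 14/1 = 14; w3: 16/3 = 16/3.
Smallest ratio is 5 in the row of w1, so w1 leaves.

w1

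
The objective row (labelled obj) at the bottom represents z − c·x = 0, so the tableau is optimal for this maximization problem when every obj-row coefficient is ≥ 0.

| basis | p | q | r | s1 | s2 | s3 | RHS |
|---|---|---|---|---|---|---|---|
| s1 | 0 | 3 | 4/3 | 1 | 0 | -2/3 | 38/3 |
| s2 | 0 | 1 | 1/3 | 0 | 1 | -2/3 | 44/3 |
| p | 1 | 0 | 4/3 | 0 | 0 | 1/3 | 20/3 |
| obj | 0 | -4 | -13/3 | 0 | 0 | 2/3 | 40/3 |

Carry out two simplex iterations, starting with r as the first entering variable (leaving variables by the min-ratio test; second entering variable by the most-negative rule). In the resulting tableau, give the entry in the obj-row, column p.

Ratio test on column r — row 1: (38/3)/(4/3) = 19/2; row 2: (44/3)/(1/3) = 44; row 3: (20/3)/(4/3) = 5. Minimum is 5 at row 3 (p leaves); pivot element 4/3.
Divide row 3 by 4/3; eliminate column r from the other rows.
Second iteration: most negative obj-row entry is -4 in column q, so q enters.
Ratio test on column q — row 1: 6/3 = 2; row 2: 13/1 = 13; row 3: entry 0 ≤ 0. Minimum is 2 at row 1 (s1 leaves); pivot element 3.
Divide row 1 by 3; eliminate column q from the other rows.
After both pivots, the entry at the obj-row, column p is 23/12.

23/12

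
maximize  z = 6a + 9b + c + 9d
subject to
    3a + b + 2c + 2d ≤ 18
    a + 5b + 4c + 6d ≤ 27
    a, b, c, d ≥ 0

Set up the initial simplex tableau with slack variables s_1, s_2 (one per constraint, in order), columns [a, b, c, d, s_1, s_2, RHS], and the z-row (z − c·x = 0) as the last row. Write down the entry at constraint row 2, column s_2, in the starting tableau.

Slack s_2 belongs to constraint 2; its column is the unit vector e_2, so the entry in row 2 is 1.

1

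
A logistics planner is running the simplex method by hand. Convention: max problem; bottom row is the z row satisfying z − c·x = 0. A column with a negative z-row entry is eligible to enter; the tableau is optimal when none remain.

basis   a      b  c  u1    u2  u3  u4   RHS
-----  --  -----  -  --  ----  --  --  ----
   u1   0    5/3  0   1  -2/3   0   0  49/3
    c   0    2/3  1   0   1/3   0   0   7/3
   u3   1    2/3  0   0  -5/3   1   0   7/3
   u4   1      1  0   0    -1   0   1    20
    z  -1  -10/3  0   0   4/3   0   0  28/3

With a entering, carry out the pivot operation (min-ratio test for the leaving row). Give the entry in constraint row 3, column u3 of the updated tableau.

1

Ratio test on column a — row 1: entry 0 ≤ 0; row 2: entry 0 ≤ 0; row 3: (7/3)/1 = 7/3; row 4: 20/1 = 20. Minimum is 7/3 at row 3 (u3 leaves); pivot element 1.
Divide row 3 by 1; eliminate column a from the other rows.
In the new row 3, the u3 entry is the old entry divided by the pivot: 1/1 = 1.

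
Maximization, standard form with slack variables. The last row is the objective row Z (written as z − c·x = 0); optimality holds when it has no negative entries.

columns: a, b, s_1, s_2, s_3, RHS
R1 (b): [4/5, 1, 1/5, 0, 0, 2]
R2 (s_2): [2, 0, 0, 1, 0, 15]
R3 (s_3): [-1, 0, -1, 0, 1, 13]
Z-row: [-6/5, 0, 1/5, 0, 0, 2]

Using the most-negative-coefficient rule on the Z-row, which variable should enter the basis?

a

Negative Z-row entries: a: -6/5.
The most negative is -6/5 in column a, so a enters.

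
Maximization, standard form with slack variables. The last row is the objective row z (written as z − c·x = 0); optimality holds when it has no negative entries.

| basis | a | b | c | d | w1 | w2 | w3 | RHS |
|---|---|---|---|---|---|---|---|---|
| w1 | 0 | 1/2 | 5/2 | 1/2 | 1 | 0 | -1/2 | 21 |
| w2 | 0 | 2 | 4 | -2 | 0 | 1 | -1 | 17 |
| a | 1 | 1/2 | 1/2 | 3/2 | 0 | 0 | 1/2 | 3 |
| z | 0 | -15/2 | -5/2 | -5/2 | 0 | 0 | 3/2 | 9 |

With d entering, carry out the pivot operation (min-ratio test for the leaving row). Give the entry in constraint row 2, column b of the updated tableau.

8/3

Ratio test on column d — row 1: 21/(1/2) = 42; row 2: entry -2 ≤ 0; row 3: 3/(3/2) = 2. Minimum is 2 at row 3 (a leaves); pivot element 3/2.
Divide row 3 by 3/2; eliminate column d from the other rows.
Row 2 update in column b: 2 − (-2)·(1/3) = 8/3.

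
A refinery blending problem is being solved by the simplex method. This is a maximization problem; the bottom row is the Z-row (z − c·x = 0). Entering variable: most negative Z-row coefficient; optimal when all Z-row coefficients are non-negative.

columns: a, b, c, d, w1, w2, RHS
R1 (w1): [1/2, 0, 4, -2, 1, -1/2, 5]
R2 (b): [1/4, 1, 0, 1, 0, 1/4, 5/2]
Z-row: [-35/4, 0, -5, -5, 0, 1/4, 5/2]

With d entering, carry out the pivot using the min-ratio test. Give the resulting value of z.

15

Ratio test on column d — row 1: entry -2 ≤ 0; row 2: (5/2)/1 = 5/2. Minimum is 5/2 at row 2 (b leaves); pivot element 1.
Pivot on row 2; the Z-row RHS becomes 5/2 − (-5)·(5/2) = 15.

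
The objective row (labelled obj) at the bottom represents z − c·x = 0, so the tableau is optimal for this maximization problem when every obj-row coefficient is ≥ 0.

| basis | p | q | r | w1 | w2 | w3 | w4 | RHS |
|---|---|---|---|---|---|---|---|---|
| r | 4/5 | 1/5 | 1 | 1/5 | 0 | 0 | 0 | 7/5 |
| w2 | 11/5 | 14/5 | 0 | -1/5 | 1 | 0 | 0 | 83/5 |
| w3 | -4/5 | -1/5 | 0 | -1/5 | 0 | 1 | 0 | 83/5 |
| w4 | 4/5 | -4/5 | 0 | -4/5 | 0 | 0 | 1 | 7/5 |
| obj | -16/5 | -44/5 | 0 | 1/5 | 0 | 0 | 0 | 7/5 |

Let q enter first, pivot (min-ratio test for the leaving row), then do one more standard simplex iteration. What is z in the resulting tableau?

54

Ratio test on column q — row 1: (7/5)/(1/5) = 7; row 2: (83/5)/(14/5) = 83/14; row 3: entry -1/5 ≤ 0; row 4: entry -4/5 ≤ 0. Minimum is 83/14 at row 2 (w2 leaves); pivot element 14/5.
Pivot on row 2; the obj-row RHS becomes 7/5 − (-44/5)·(83/14) = 375/7.
Next entering variable (most negative obj-row entry -3/7): w1.
Ratio test on column w1 — row 1: (3/14)/(3/14) = 1; row 2: entry -1/14 ≤ 0; row 3: entry -3/14 ≤ 0; row 4: entry -6/7 ≤ 0. Minimum is 1 at row 1 (r leaves); pivot element 3/14.
After the second pivot the obj-row RHS is 375/7 − (-3/7)·1 = 54.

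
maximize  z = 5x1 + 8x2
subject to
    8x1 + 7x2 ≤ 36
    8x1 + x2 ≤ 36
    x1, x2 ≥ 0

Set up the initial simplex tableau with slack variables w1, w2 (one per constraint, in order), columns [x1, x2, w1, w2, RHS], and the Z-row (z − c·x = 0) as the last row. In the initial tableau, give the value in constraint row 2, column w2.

1

Slack w2 belongs to constraint 2; its column is the unit vector e_2, so the entry in row 2 is 1.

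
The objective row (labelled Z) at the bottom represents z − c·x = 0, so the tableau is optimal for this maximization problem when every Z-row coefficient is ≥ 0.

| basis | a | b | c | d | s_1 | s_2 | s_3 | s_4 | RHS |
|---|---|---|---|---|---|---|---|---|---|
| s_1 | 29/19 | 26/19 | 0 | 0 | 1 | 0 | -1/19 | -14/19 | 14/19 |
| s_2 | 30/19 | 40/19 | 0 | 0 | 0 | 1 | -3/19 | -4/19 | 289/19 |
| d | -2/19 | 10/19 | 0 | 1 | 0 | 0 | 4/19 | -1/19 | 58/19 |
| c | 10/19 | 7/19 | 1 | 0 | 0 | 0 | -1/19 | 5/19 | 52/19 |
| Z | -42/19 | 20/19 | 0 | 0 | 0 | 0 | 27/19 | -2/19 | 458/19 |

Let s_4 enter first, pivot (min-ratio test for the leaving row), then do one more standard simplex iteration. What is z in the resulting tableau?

154/5

Ratio test on column s_4 — row 1: entry -14/19 ≤ 0; row 2: entry -4/19 ≤ 0; row 3: entry -1/19 ≤ 0; row 4: (52/19)/(5/19) = 52/5. Minimum is 52/5 at row 4 (c leaves); pivot element 5/19.
Pivot on row 4; the Z-row RHS becomes 458/19 − (-2/19)·(52/5) = 126/5.
Next entering variable (most negative Z-row entry -2): a.
Ratio test on column a — row 1: (42/5)/3 = 14/5; row 2: (87/5)/2 = 87/10; row 3: entry 0 ≤ 0; row 4: (52/5)/2 = 26/5. Minimum is 14/5 at row 1 (s_1 leaves); pivot element 3.
After the second pivot the Z-row RHS is 126/5 − (-2)·(14/5) = 154/5.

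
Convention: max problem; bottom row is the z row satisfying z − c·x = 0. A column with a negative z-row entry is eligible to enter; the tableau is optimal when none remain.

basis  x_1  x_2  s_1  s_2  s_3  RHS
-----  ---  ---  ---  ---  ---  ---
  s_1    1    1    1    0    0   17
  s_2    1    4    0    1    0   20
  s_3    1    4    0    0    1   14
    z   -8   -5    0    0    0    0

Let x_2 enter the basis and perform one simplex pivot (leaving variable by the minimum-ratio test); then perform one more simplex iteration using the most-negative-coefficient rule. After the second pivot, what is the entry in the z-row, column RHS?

112

Ratio test on column x_2 — row 1: 17/1 = 17; row 2: 20/4 = 5; row 3: 14/4 = 7/2. Minimum is 7/2 at row 3 (s_3 leaves); pivot element 4.
Divide row 3 by 4; eliminate column x_2 from the other rows.
Second iteration: most negative z-row entry is -27/4 in column x_1, so x_1 enters.
Ratio test on column x_1 — row 1: (27/2)/(3/4) = 18; row 2: entry 0 ≤ 0; row 3: (7/2)/(1/4) = 14. Minimum is 14 at row 3 (x_2 leaves); pivot element 1/4.
Divide row 3 by 1/4; eliminate column x_1 from the other rows.
After both pivots, the entry at the z-row, column RHS is 112.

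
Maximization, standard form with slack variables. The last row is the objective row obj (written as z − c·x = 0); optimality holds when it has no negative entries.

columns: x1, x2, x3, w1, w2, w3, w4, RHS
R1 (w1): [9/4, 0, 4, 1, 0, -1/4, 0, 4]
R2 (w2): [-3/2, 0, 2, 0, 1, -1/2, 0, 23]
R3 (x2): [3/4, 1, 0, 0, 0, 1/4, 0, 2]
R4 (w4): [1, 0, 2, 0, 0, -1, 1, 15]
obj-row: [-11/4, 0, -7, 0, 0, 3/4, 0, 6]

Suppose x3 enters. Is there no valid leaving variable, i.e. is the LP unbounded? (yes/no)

no

Column x3 has positive entries in row(s) 1, 2, 4, so the ratio test bounds it — not unbounded.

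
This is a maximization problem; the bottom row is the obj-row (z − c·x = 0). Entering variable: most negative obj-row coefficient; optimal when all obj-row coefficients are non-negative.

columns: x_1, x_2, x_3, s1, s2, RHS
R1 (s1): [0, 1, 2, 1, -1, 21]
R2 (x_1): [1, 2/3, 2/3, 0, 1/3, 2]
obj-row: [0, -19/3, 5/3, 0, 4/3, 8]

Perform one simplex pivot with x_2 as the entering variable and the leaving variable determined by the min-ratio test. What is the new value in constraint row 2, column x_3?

1

Ratio test on column x_2 — row 1: 21/1 = 21; row 2: 2/(2/3) = 3. Minimum is 3 at row 2 (x_1 leaves); pivot element 2/3.
Divide row 2 by 2/3; eliminate column x_2 from the other rows.
In the new row 2, the x_3 entry is the old entry divided by the pivot: (2/3)/(2/3) = 1.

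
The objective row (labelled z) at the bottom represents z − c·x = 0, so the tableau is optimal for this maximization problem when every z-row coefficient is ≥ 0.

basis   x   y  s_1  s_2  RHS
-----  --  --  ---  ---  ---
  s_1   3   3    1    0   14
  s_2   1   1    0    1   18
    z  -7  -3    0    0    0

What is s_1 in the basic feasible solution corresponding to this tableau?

s_1 is basic (row 1); its value is the RHS of that row, 14.

14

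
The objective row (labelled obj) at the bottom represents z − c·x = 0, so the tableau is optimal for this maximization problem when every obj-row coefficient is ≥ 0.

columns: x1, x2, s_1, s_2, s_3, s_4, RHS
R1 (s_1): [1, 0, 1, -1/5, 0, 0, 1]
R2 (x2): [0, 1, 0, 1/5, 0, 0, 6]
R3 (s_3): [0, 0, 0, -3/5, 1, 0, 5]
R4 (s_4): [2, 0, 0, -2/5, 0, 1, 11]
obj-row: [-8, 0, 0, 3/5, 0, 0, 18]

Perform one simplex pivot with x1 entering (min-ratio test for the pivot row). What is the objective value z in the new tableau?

26

Ratio test on column x1 — row 1: 1/1 = 1; row 2: entry 0 ≤ 0; row 3: entry 0 ≤ 0; row 4: 11/2 = 11/2. Minimum is 1 at row 1 (s_1 leaves); pivot element 1.
Pivot on row 1; the obj-row RHS becomes 18 − (-8)·1 = 26.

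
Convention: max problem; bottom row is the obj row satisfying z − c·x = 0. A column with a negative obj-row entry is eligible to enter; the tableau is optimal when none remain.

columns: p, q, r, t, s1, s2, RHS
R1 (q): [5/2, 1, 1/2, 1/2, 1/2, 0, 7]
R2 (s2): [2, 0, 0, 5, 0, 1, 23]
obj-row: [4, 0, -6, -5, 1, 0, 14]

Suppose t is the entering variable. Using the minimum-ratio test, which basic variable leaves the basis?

s2

Column t entries and ratios — q: 7/(1/2) = 14; s2: 23/5 = 23/5.
Smallest ratio is 23/5 in the row of s2, so s2 leaves.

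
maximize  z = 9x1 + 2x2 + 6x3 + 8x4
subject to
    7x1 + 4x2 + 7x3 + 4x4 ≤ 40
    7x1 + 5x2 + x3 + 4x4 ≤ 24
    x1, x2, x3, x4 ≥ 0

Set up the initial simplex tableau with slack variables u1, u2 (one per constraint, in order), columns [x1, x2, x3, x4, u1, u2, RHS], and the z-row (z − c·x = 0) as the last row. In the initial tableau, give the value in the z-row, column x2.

-2

The z-row carries the negated objective coefficients: the x2 entry is -2.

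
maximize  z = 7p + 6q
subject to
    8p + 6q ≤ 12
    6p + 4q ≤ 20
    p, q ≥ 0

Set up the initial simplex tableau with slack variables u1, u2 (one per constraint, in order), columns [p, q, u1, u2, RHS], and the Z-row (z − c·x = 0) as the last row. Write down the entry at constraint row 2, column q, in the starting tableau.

4

Constraint 2 has coefficient 4 on q.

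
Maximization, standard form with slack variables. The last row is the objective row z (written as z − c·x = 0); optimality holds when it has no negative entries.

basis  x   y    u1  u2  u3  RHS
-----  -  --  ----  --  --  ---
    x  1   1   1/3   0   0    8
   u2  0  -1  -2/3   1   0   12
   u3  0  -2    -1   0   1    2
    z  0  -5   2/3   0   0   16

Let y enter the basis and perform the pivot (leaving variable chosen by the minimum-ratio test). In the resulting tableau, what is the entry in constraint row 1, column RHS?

Ratio test on column y — row 1: 8/1 = 8; row 2: entry -1 ≤ 0; row 3: entry -2 ≤ 0. Minimum is 8 at row 1 (x leaves); pivot element 1.
Divide row 1 by 1; eliminate column y from the other rows.
In the new row 1, the RHS entry is the old entry divided by the pivot: 8/1 = 8.

8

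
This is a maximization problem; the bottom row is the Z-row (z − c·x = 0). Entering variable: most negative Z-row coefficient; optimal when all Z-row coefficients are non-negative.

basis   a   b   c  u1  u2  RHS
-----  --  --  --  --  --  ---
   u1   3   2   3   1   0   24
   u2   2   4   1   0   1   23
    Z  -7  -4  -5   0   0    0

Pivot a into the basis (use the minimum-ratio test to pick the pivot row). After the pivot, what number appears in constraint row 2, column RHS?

Ratio test on column a — row 1: 24/3 = 8; row 2: 23/2 = 23/2. Minimum is 8 at row 1 (u1 leaves); pivot element 3.
Divide row 1 by 3; eliminate column a from the other rows.
Row 2 update in column RHS: 23 − 2·8 = 7.

7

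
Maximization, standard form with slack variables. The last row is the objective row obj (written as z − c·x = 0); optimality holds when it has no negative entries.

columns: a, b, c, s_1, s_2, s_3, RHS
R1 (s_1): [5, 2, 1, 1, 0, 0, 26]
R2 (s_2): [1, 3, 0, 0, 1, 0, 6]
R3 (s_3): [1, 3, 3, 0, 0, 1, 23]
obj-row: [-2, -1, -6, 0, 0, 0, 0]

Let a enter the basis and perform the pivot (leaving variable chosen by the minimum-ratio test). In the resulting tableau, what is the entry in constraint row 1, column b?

2/5

Ratio test on column a — row 1: 26/5 = 26/5; row 2: 6/1 = 6; row 3: 23/1 = 23. Minimum is 26/5 at row 1 (s_1 leaves); pivot element 5.
Divide row 1 by 5; eliminate column a from the other rows.
In the new row 1, the b entry is the old entry divided by the pivot: 2/5 = 2/5.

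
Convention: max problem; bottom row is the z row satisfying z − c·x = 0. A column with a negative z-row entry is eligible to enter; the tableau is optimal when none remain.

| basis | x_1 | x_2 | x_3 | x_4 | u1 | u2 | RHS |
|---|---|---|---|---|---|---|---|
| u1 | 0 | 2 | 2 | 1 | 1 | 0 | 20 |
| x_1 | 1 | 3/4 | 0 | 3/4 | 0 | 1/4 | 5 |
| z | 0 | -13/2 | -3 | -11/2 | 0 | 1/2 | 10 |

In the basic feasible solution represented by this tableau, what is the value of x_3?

x_3 is not in the basis, so in the current basic feasible solution x_3 = 0.

0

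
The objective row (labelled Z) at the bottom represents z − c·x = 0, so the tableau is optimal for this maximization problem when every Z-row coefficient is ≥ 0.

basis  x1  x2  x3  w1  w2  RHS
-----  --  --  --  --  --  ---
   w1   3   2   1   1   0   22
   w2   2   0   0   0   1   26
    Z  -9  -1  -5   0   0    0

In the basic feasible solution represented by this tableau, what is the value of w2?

w2 is basic (row 2); its value is the RHS of that row, 26.

26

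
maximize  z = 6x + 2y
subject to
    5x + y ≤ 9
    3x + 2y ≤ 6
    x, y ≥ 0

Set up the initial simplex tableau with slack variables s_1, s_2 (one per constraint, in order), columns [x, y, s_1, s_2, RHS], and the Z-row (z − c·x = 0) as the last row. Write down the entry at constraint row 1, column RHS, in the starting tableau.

9

The RHS of constraint 1 is b_1 = 9.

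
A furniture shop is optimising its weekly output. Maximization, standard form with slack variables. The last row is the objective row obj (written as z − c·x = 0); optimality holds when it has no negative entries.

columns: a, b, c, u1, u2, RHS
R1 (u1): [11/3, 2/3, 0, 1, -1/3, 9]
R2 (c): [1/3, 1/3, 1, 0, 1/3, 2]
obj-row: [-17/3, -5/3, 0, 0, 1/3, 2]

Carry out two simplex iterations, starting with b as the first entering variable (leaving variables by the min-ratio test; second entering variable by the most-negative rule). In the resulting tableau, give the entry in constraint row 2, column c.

Ratio test on column b — row 1: 9/(2/3) = 27/2; row 2: 2/(1/3) = 6. Minimum is 6 at row 2 (c leaves); pivot element 1/3.
Divide row 2 by 1/3; eliminate column b from the other rows.
Second iteration: most negative obj-row entry is -4 in column a, so a enters.
Ratio test on column a — row 1: 5/3 = 5/3; row 2: 6/1 = 6. Minimum is 5/3 at row 1 (u1 leaves); pivot element 3.
Divide row 1 by 3; eliminate column a from the other rows.
After both pivots, the entry at constraint row 2, column c is 11/3.

11/3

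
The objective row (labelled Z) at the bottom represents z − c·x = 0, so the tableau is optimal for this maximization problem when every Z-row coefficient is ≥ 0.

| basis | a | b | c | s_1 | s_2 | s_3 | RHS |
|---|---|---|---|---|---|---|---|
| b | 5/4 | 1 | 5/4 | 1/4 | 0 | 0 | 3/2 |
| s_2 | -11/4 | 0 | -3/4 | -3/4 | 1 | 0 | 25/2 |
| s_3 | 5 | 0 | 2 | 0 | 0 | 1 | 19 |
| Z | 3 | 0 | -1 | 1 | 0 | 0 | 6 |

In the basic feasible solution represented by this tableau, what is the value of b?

3/2

b is basic (row 1); its value is the RHS of that row, 3/2.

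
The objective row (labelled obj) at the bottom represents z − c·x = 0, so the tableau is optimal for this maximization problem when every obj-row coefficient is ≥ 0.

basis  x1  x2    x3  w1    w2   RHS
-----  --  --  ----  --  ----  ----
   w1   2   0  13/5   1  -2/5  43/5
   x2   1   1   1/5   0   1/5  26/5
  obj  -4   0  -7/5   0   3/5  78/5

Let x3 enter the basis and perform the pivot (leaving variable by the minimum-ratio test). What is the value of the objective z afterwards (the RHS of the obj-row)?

263/13

Ratio test on column x3 — row 1: (43/5)/(13/5) = 43/13; row 2: (26/5)/(1/5) = 26. Minimum is 43/13 at row 1 (w1 leaves); pivot element 13/5.
Pivot on row 1; the obj-row RHS becomes 78/5 − (-7/5)·(43/13) = 263/13.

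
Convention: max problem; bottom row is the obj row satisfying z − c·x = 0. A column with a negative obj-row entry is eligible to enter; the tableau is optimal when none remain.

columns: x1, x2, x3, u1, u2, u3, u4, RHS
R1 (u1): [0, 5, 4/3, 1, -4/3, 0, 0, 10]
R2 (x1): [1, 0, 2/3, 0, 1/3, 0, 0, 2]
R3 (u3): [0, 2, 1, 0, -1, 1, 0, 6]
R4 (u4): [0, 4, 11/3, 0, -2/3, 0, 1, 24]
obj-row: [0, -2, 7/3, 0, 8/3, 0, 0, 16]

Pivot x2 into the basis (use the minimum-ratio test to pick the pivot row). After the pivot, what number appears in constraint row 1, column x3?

4/15

Ratio test on column x2 — row 1: 10/5 = 2; row 2: entry 0 ≤ 0; row 3: 6/2 = 3; row 4: 24/4 = 6. Minimum is 2 at row 1 (u1 leaves); pivot element 5.
Divide row 1 by 5; eliminate column x2 from the other rows.
In the new row 1, the x3 entry is the old entry divided by the pivot: (4/3)/5 = 4/15.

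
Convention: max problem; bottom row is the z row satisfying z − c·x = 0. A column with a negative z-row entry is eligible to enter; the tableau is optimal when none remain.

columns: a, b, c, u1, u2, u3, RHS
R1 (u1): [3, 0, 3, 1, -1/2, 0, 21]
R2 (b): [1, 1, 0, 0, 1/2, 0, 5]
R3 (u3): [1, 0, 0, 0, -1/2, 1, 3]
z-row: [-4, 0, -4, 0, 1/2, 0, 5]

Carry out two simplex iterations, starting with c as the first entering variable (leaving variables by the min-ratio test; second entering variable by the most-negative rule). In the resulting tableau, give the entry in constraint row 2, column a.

Ratio test on column c — row 1: 21/3 = 7; row 2: entry 0 ≤ 0; row 3: entry 0 ≤ 0. Minimum is 7 at row 1 (u1 leaves); pivot element 3.
Divide row 1 by 3; eliminate column c from the other rows.
Second iteration: most negative z-row entry is -1/6 in column u2, so u2 enters.
Ratio test on column u2 — row 1: entry -1/6 ≤ 0; row 2: 5/(1/2) = 10; row 3: entry -1/2 ≤ 0. Minimum is 10 at row 2 (b leaves); pivot element 1/2.
Divide row 2 by 1/2; eliminate column u2 from the other rows.
After both pivots, the entry at constraint row 2, column a is 2.

2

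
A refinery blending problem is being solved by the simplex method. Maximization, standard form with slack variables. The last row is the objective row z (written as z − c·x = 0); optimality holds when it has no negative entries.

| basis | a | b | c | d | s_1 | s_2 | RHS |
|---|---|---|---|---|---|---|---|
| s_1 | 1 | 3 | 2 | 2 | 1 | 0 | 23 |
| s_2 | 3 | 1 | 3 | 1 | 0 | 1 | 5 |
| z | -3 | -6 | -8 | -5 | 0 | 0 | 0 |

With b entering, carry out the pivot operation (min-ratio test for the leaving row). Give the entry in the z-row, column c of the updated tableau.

Ratio test on column b — row 1: 23/3 = 23/3; row 2: 5/1 = 5. Minimum is 5 at row 2 (s_2 leaves); pivot element 1.
Divide row 2 by 1; eliminate column b from the other rows.
z-row update in column c: -8 − (-6)·3 = 10.

10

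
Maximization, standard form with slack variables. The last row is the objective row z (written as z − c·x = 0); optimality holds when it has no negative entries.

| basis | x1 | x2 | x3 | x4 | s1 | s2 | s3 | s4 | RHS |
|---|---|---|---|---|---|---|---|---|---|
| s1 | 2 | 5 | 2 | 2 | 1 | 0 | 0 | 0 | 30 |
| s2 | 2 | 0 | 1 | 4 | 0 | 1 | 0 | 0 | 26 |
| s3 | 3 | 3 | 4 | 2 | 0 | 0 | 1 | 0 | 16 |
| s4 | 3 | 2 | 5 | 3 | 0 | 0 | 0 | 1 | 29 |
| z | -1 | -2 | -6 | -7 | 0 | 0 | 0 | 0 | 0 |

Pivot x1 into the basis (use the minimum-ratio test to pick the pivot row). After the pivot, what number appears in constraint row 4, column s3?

-1

Ratio test on column x1 — row 1: 30/2 = 15; row 2: 26/2 = 13; row 3: 16/3 = 16/3; row 4: 29/3 = 29/3. Minimum is 16/3 at row 3 (s3 leaves); pivot element 3.
Divide row 3 by 3; eliminate column x1 from the other rows.
Row 4 update in column s3: 0 − 3·(1/3) = -1.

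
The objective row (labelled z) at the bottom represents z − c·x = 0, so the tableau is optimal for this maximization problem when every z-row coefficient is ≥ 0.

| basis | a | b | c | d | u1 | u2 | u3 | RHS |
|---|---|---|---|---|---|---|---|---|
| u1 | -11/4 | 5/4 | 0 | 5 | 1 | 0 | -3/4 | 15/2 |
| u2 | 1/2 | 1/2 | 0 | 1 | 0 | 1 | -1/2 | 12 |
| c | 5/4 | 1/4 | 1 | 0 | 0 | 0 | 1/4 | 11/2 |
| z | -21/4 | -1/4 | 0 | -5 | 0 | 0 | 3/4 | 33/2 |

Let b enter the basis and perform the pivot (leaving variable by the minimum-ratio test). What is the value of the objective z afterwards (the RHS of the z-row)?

Ratio test on column b — row 1: (15/2)/(5/4) = 6; row 2: 12/(1/2) = 24; row 3: (11/2)/(1/4) = 22. Minimum is 6 at row 1 (u1 leaves); pivot element 5/4.
Pivot on row 1; the z-row RHS becomes 33/2 − (-1/4)·6 = 18.

18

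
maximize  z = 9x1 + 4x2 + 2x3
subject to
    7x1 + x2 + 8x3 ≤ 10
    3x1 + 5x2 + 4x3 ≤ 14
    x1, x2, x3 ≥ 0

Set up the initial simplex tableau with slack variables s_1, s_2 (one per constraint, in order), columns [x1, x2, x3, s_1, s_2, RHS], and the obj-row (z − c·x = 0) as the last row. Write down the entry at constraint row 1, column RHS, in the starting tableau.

The RHS of constraint 1 is b_1 = 10.

10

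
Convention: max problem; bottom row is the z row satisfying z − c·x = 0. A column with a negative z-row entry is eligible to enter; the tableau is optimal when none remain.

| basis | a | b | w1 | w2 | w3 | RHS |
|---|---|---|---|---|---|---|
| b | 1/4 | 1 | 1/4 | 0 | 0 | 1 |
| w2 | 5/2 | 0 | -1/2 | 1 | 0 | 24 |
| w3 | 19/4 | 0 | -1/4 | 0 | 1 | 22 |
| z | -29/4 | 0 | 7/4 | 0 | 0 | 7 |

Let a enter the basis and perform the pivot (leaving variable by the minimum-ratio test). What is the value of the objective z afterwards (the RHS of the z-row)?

Ratio test on column a — row 1: 1/(1/4) = 4; row 2: 24/(5/2) = 48/5; row 3: 22/(19/4) = 88/19. Minimum is 4 at row 1 (b leaves); pivot element 1/4.
Pivot on row 1; the z-row RHS becomes 7 − (-29/4)·4 = 36.

36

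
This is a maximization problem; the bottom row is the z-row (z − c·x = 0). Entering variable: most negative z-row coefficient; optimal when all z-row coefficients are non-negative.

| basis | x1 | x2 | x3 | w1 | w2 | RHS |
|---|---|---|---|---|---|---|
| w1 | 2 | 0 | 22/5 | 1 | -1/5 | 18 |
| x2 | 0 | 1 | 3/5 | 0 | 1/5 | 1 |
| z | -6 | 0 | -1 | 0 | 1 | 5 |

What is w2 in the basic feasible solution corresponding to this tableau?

w2 is not in the basis, so in the current basic feasible solution w2 = 0.

0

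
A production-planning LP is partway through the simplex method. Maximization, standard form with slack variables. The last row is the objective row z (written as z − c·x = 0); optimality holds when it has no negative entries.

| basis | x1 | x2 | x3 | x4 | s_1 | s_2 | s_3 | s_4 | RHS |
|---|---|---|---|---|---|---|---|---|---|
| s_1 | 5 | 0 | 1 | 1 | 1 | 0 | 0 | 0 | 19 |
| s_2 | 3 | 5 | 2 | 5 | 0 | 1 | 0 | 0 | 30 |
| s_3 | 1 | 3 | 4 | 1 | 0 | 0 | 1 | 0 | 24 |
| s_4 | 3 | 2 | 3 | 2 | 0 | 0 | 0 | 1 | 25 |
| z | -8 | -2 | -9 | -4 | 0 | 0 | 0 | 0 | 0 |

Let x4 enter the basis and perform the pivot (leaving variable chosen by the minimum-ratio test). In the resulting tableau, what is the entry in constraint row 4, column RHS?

Ratio test on column x4 — row 1: 19/1 = 19; row 2: 30/5 = 6; row 3: 24/1 = 24; row 4: 25/2 = 25/2. Minimum is 6 at row 2 (s_2 leaves); pivot element 5.
Divide row 2 by 5; eliminate column x4 from the other rows.
Row 4 update in column RHS: 25 − 2·6 = 13.

13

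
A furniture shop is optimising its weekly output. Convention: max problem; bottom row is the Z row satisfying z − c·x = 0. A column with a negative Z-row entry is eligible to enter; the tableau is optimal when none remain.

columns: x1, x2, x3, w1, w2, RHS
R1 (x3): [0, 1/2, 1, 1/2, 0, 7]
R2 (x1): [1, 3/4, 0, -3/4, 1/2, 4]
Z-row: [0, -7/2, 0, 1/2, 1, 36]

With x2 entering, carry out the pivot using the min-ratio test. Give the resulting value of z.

Ratio test on column x2 — row 1: 7/(1/2) = 14; row 2: 4/(3/4) = 16/3. Minimum is 16/3 at row 2 (x1 leaves); pivot element 3/4.
Pivot on row 2; the Z-row RHS becomes 36 − (-7/2)·(16/3) = 164/3.

164/3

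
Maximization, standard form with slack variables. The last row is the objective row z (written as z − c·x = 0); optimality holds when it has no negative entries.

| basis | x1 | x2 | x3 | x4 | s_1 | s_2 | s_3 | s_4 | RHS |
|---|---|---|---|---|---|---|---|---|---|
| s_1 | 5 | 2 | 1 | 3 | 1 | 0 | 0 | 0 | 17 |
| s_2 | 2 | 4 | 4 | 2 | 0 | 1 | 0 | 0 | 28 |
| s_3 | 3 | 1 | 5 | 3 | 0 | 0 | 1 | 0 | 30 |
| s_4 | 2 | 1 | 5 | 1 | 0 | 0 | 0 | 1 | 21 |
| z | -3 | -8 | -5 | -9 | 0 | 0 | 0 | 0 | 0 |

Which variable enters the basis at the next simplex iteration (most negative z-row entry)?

Negative z-row entries: x1: -3, x2: -8, x3: -5, x4: -9.
The most negative is -9 in column x4, so x4 enters.

x4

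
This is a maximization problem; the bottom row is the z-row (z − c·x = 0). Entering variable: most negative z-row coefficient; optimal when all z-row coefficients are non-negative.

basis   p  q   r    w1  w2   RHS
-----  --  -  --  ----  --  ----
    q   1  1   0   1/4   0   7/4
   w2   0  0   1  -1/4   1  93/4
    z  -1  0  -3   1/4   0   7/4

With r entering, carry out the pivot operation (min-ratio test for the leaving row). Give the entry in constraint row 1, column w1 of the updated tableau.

1/4

Ratio test on column r — row 1: entry 0 ≤ 0; row 2: (93/4)/1 = 93/4. Minimum is 93/4 at row 2 (w2 leaves); pivot element 1.
Divide row 2 by 1; eliminate column r from the other rows.
Row 1 update in column w1: 1/4 − 0·(-1/4) = 1/4.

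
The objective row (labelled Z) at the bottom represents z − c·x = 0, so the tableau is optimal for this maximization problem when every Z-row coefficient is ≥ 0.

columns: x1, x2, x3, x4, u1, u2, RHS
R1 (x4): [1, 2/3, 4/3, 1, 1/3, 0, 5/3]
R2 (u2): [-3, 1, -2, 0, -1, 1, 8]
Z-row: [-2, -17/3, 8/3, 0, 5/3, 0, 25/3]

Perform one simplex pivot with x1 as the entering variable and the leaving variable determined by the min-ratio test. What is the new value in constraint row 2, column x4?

3

Ratio test on column x1 — row 1: (5/3)/1 = 5/3; row 2: entry -3 ≤ 0. Minimum is 5/3 at row 1 (x4 leaves); pivot element 1.
Divide row 1 by 1; eliminate column x1 from the other rows.
Row 2 update in column x4: 0 − (-3)·1 = 3.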